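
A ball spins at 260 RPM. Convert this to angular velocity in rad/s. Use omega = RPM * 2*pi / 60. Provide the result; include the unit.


omega = 260 * 2 * pi / 60
= 260 * 6.28318531 / 60
= 1633.628 / 60
= 27.227 rad/s

27.227 rad/s


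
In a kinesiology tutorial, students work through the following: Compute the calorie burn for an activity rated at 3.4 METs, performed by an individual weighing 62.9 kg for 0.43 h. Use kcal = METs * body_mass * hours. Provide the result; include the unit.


Product of METs and mass = 3.4 * 62.9 = 213.86
Total kcal = 213.86 * 0.43 = 91.96 kcal

91.96 kcal


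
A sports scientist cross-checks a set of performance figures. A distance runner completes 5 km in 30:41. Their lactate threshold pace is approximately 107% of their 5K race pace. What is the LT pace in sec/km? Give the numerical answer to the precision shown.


Convert to seconds: 30 min 41 s = 1841 s
Pace per km = 1841 / 5 = 368.2 s/km
LT pace = 368.2 * 1.07 = 393.97 s/km

393.97 s/km


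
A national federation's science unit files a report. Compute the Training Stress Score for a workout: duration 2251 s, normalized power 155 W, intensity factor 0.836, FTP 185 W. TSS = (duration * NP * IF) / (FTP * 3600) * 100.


Product = 2251 * 155 * 0.836 = 291684.58
Base = 185 * 3600 = 666000
TSS = 291684.58 / 666000 * 100 = 43.8

43.8 TSS


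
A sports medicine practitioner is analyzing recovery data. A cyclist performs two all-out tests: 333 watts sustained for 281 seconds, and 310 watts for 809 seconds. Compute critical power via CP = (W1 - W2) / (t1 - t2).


W1 = P1 * t1 = 333 * 281 = 93573 J
W2 = P2 * t2 = 310 * 809 = 250790 J
CP = (93573 - 250790) / (281 - 809)
= 297.76 W

297.76 W


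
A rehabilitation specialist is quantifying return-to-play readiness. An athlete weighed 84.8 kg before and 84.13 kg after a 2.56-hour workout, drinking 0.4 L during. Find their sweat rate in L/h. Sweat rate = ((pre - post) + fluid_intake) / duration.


Body mass change = 0.67 kg
Total sweat loss = 0.67 + 0.4 = 1.07 L
Rate = 1.07 / 2.56 = 0.418 L/h

0.418 L/h


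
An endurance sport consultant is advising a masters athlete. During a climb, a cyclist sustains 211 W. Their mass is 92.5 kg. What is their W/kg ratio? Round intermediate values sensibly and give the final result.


Power-to-weight = 211 W / 92.5 kg
= 2.281 W/kg

2.281 W/kg


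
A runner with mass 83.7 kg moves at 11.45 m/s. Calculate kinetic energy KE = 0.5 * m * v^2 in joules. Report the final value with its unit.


v^2 = 11.45^2 = 131.1025
KE = 0.5 * 83.7 * 131.1025
= 5486.64 J

5486.64 J


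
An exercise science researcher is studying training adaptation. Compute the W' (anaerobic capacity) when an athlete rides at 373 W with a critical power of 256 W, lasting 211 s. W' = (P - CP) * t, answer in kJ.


Above-CP power = 117 W
Duration = 211 s
W' = 117 * 211 = 24687 J
Convert: 24687 / 1000 = 24.687 kJ

24.687 kJ


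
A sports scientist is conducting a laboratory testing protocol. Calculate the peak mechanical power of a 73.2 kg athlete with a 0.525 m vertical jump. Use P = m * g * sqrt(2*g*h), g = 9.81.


First, sqrt(2gh) = sqrt(2 * 9.81 * 0.525)
= sqrt(10.3005) = 3.209439 m/s
Power = 73.2 * 9.81 * 3.209439 = 2304.67 W

2304.67 W


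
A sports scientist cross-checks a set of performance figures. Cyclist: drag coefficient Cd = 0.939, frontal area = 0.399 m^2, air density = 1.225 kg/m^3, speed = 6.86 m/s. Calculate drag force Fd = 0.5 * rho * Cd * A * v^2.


v^2 = 6.86^2 = 47.0596
Fd = 0.5 * 1.225 * 0.939 * 0.399 * 47.0596
= 10.799 N

10.799 N


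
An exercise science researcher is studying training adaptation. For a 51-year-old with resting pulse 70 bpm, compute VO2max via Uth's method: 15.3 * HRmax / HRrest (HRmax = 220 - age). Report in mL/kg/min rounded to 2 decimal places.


Step 1: HRmax = 220 - 51 = 169 bpm
Step 2: Ratio = 169 / 70 = 2.4143
Step 3: VO2max = 15.3 * 2.4143 = 36.94 mL/kg/min

36.94 mL/kg/min


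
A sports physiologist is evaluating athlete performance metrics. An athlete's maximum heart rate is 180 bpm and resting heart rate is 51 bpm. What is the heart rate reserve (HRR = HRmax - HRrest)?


HRR = HRmax - HRrest
= 180 - 51
= 129 bpm

129 bpm


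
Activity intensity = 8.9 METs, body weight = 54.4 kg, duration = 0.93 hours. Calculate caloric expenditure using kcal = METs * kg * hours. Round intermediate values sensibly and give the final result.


kcal = 8.9 * 54.4 * 0.93
= 484.16 * 0.93
= 450.27 kcal

450.27 kcal


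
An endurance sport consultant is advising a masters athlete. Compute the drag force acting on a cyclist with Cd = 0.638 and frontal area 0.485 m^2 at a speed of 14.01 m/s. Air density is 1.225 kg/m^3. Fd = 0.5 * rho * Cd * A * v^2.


Step 1: v^2 = 196.2801
Step 2: Fd = 0.5 * 1.225 * 0.638 * 0.485 * 196.2801
= 37.2 N

37.2 N


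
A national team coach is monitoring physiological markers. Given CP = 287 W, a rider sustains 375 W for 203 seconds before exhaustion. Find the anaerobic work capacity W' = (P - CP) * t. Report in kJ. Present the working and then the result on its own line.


Excess power = 375 - 287 = 88 W
Work above CP = 88 * 203 = 17864 J
W' = 17.864 kJ

17.864 kJ


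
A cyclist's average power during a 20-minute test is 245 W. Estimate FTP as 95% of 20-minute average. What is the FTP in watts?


FTP = 20-min power * 0.95
= 245 * 0.95
= 232.75 W

232.75 W


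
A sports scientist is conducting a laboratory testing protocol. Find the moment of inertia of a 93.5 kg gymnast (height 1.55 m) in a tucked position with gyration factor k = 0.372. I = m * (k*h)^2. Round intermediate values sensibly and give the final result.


Radius of gyration = 0.372 * 1.55 = 0.5766 m
I = 93.5 * 0.5766^2
= 93.5 * 0.332468
= 31.086 kg*m^2

31.086 kg*m^2


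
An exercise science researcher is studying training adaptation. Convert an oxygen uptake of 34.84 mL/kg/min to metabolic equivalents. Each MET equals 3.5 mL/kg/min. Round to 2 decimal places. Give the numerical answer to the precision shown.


One MET = 3.5 mL/kg/min
Number of METs = 34.84 / 3.5
= 9.95 METs

9.95 METs


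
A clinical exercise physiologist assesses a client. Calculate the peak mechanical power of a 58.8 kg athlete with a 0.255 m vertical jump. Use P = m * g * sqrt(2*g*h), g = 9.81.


First, sqrt(2gh) = sqrt(2 * 9.81 * 0.255)
= sqrt(5.0031) = 2.236761 m/s
Power = 58.8 * 9.81 * 2.236761 = 1290.23 W

1290.23 W


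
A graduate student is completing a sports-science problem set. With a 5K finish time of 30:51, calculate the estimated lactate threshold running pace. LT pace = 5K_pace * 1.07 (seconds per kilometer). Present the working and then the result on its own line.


Race duration = 1851 s for 5 km
Average pace = 1851 / 5 = 370.2 s/km
LT pace = 370.2 * 1.07
= 396.11 s/km

396.11 s/km


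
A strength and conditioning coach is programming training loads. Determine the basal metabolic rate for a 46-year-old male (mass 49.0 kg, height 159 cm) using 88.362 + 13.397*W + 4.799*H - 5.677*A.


BMR = 88.362 + 13.397*49.0 + 4.799*159 - 5.677*46
= 1246.71 kcal/day

1246.71 kcal/day


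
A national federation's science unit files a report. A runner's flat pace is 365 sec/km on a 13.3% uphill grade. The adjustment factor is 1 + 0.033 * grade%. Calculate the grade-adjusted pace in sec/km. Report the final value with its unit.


Factor = 1 + 0.033 * 13.3 = 1.4389
Adjusted pace = 365 * 1.4389
= 525.2 sec/km

525.2 s/km


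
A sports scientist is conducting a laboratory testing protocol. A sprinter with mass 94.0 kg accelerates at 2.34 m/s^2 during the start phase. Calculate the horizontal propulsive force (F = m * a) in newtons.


F = m * a
= 94.0 * 2.34
= 219.96 N

219.96 N


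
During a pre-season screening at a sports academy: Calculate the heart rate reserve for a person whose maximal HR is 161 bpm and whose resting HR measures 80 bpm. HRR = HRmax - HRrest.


HRmax = 161 bpm
HRrest = 80 bpm
HRR = 161 - 80 = 81 bpm

81 bpm


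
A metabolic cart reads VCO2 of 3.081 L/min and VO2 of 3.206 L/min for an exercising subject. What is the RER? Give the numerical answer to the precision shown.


RER = VCO2 / VO2 = 3.081 / 3.206 = 0.961

0.961


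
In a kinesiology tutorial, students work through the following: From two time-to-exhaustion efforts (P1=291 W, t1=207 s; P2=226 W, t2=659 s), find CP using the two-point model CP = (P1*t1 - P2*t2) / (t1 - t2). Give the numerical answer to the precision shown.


Work in trial 1 = 60237 J
Work in trial 2 = 148934 J
Delta work = -88697 J
Delta time = -452 s
CP = -88697 / -452 = 196.23 W

196.23 W


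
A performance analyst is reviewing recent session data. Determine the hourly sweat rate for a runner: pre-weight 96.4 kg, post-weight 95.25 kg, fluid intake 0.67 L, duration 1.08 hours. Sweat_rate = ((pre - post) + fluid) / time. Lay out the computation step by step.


Mass lost = 96.4 - 95.25 = 1.15 kg
Add fluid consumed: 1.15 + 0.67 = 1.82 L total sweat
Sweat rate = 1.82 / 1.08 = 1.685 L/h

1.685 L/h


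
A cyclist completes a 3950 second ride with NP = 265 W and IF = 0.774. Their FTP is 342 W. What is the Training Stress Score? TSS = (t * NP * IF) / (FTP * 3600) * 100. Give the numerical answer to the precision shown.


t * NP * IF = 3950 * 265 * 0.774 = 810184.5
FTP * 3600 = 1231200
TSS = (810184.5 / 1231200) * 100 = 65.8

65.8 TSS


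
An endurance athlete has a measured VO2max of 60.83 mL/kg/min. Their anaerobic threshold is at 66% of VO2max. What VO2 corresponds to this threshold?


Anaerobic threshold VO2 = VO2max * 66%
= 60.83 * 0.66
= 40.15 mL/kg/min

40.15 mL/kg/min


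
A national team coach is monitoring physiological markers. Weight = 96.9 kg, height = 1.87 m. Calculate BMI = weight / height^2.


height^2 = 1.87^2 = 3.4969
BMI = 96.9 / 3.4969 = 27.71 kg/m^2

27.71 kg/m^2


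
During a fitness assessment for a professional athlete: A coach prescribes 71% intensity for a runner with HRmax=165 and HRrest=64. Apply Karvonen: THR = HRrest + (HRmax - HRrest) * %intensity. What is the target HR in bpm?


Heart rate reserve = 165 - 64 = 101
Intensity fraction = 71 / 100 = 0.71
THR = 64 + 101 * 0.71 = 135.71 bpm

135.71 bpm


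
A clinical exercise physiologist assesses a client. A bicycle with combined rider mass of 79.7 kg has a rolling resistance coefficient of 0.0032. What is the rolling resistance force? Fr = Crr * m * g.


Fr = 0.0032 * 79.7 * 9.81
= 0.25504 * 9.81
= 2.502 N

2.502 N


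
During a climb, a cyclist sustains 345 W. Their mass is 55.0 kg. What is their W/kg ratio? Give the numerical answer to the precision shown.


Power-to-weight = 345 W / 55.0 kg
= 6.273 W/kg

6.273 W/kg


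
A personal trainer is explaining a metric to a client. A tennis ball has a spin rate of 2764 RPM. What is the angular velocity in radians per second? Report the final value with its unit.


Convert RPM to rad/s: multiply by 2*pi and divide by 60
omega = 2764 * 2 * pi / 60
= 289.445 rad/s

289.445 rad/s


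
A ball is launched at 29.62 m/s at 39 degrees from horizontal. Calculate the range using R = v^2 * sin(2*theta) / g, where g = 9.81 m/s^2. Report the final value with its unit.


sin(2 * 39) = sin(78) = 0.978148
v^2 = 29.62^2 = 877.3444
R = 877.3444 * 0.978148 / 9.81
= 87.479 m

87.479 m


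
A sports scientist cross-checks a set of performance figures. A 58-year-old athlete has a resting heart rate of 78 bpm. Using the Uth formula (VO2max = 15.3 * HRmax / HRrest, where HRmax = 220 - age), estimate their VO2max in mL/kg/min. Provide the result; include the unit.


HRmax = 220 - 58 = 162 bpm
Ratio = HRmax / HRrest = 162 / 78 = 2.0769
VO2max = 15.3 * 2.0769 = 31.78 mL/kg/min

31.78 mL/kg/min


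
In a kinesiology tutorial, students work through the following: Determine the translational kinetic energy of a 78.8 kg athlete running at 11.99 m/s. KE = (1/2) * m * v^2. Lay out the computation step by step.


KE = 0.5 * m * v^2
= 0.5 * 78.8 * 11.99^2
= 0.5 * 78.8 * 143.7601
= 5664.15 J

5664.15 J


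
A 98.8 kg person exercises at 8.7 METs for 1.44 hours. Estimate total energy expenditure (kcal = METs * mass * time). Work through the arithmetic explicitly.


Energy = METs * mass(kg) * time(h)
= 8.7 * 98.8 * 1.44
= 1237.77 kcal

1237.77 kcal


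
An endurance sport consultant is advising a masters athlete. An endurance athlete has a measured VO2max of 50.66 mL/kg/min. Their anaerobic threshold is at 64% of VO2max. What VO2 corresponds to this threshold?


Anaerobic threshold VO2 = VO2max * 64%
= 50.66 * 0.64
= 32.42 mL/kg/min

32.42 mL/kg/min


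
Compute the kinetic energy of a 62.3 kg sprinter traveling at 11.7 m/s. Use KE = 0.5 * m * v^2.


Velocity squared = 136.89
KE = 0.5 * 62.3 * 136.89 = 4264.12 J

4264.12 J


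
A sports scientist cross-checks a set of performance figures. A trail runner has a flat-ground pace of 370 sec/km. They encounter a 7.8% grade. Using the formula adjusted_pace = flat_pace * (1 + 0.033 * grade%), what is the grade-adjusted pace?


Grade factor = 1 + 0.033 * 7.8 = 1.2574
Adjusted = 370 * 1.2574 = 465.24 sec/km

465.24 s/km


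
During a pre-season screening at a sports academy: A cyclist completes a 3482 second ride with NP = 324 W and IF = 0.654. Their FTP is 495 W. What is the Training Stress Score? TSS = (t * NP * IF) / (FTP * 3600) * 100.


t * NP * IF = 3482 * 324 * 0.654 = 737821.872
FTP * 3600 = 1782000
TSS = (737821.872 / 1782000) * 100 = 41.4

41.4 TSS


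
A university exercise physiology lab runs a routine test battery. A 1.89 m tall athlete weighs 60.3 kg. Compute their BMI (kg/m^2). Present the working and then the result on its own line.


height^2 = 3.5721 m^2
BMI = 60.3 / 3.5721 = 16.88 kg/m^2

16.88 kg/m^2


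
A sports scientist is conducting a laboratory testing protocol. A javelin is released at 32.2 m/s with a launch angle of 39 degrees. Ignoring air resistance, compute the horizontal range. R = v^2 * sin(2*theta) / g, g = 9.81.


Launch speed squared = 1036.84
sin(2 * 39 deg) = 0.978148
Range = 1036.84 * 0.978148 / 9.81
= 103.383 m

103.383 m


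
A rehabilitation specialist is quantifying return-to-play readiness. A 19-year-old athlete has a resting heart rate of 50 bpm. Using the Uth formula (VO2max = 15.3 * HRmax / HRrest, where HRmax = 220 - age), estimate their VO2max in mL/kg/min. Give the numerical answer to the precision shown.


HRmax = 220 - 19 = 201 bpm
Ratio = HRmax / HRrest = 201 / 50 = 4.02
VO2max = 15.3 * 4.02 = 61.51 mL/kg/min

61.51 mL/kg/min


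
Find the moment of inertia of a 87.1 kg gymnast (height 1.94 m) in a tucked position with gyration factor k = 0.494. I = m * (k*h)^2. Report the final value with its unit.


Radius of gyration = 0.494 * 1.94 = 0.95836 m
I = 87.1 * 0.95836^2
= 87.1 * 0.918454
= 79.997 kg*m^2

79.997 kg*m^2


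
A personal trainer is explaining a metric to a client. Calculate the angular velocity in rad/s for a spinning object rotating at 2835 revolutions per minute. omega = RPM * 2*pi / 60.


omega = RPM * 2*pi / 60
= 2835 * 6.28318531 / 60
= 296.881 rad/s

296.881 rad/s


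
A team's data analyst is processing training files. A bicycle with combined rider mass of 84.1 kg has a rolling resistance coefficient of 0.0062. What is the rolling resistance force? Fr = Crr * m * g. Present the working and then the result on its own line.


Fr = 0.0062 * 84.1 * 9.81
= 0.52142 * 9.81
= 5.115 N

5.115 N


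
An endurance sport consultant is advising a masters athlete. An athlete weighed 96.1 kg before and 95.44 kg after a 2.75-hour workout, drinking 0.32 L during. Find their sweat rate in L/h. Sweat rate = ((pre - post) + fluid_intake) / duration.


Body mass change = 0.66 kg
Total sweat loss = 0.66 + 0.32 = 0.98 L
Rate = 0.98 / 2.75 = 0.356 L/h

0.356 L/h


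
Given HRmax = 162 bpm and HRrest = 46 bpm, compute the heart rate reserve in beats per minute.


Heart rate reserve = maximum HR minus resting HR
HRR = 162 - 46 = 116 bpm

116 bpm


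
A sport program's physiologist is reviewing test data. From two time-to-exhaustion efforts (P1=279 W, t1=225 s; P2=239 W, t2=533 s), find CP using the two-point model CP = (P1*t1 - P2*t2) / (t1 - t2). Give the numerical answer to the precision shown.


Work in trial 1 = 62775 J
Work in trial 2 = 127387 J
Delta work = -64612 J
Delta time = -308 s
CP = -64612 / -308 = 209.78 W

209.78 W


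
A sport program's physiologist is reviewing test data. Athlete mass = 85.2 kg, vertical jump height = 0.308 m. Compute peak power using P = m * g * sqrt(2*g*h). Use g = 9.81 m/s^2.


sqrt(2 * 9.81 * 0.308) = sqrt(6.04296) = 2.458243 m/s
P = 85.2 * 9.81 * 2.458243
= 2054.63 W

2054.63 W


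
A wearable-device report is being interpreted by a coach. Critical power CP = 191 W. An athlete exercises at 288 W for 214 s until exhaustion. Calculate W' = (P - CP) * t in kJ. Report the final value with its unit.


P - CP = 288 - 191 = 97 W
W' = 97 * 214 = 20758 J
= 20758 / 1000 = 20.758 kJ

20.758 kJ


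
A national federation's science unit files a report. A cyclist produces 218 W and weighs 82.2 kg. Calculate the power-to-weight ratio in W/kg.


P/W = power / mass
= 218 / 82.2
= 2.652 W/kg

2.652 W/kg


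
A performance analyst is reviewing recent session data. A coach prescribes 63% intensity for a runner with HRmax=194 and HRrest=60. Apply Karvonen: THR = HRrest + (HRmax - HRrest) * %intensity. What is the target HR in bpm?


Heart rate reserve = 194 - 60 = 134
Intensity fraction = 63 / 100 = 0.63
THR = 60 + 134 * 0.63 = 144.42 bpm

144.42 bpm


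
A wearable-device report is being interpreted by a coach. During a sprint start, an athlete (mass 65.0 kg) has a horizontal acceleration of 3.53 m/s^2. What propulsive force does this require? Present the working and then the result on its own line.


Propulsive force = mass * acceleration
= 65.0 kg * 3.53 m/s^2
= 229.45 N

229.45 N


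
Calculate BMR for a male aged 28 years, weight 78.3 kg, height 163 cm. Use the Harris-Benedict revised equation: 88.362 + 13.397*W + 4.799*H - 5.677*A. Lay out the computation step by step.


Substituting values:
W term = 13.397 * 78.3 = 1048.9851
H term = 4.799 * 163 = 782.237
A term = 5.677 * 28 = 158.956
BMR = 1760.63 kcal/day

1760.63 kcal/day


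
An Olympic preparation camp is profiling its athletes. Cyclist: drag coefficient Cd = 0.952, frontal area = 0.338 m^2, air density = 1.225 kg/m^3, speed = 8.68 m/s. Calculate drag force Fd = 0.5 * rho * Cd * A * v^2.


v^2 = 8.68^2 = 75.3424
Fd = 0.5 * 1.225 * 0.952 * 0.338 * 75.3424
= 14.849 N

14.849 N


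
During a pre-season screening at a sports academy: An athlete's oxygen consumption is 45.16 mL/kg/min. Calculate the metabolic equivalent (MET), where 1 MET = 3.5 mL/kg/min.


MET = VO2 / 3.5
= 45.16 / 3.5
= 12.9 METs

12.9 METs


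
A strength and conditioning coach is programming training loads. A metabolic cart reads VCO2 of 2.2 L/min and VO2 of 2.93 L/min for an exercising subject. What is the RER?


RER = VCO2 / VO2 = 2.2 / 2.93 = 0.7509

0.7509


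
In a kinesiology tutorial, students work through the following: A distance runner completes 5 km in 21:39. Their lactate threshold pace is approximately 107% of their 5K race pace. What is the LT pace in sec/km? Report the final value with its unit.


Convert to seconds: 21 min 39 s = 1299 s
Pace per km = 1299 / 5 = 259.8 s/km
LT pace = 259.8 * 1.07 = 277.99 s/km

277.99 s/km


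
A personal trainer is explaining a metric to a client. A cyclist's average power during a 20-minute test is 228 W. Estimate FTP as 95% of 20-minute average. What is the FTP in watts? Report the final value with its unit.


FTP = 20-min power * 0.95
= 228 * 0.95
= 216.6 W

216.6 W


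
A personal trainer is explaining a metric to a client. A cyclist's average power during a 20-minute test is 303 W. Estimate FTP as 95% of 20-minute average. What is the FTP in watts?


FTP = 20-min power * 0.95
= 303 * 0.95
= 287.85 W

287.85 W


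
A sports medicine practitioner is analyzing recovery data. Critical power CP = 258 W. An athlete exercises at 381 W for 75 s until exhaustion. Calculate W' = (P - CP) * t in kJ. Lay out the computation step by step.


P - CP = 381 - 258 = 123 W
W' = 123 * 75 = 9225 J
= 9225 / 1000 = 9.225 kJ

9.225 kJ


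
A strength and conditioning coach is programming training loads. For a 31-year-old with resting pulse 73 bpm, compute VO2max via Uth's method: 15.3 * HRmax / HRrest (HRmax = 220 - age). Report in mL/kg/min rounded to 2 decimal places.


Step 1: HRmax = 220 - 31 = 189 bpm
Step 2: Ratio = 189 / 73 = 2.589
Step 3: VO2max = 15.3 * 2.589 = 39.61 mL/kg/min

39.61 mL/kg/min


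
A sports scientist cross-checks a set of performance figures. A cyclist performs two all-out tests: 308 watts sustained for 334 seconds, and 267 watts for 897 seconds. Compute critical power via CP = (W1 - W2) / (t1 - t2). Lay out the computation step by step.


W1 = P1 * t1 = 308 * 334 = 102872 J
W2 = P2 * t2 = 267 * 897 = 239499 J
CP = (102872 - 239499) / (334 - 897)
= 242.68 W

242.68 W


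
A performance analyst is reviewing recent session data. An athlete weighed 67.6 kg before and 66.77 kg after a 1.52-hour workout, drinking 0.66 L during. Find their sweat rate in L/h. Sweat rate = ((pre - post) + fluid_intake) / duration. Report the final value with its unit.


Body mass change = 0.83 kg
Total sweat loss = 0.83 + 0.66 = 1.49 L
Rate = 1.49 / 1.52 = 0.98 L/h

0.98 L/h


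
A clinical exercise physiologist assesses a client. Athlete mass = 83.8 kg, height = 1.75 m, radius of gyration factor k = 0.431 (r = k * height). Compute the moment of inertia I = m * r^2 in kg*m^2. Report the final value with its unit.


r = k * height = 0.431 * 1.75 = 0.75425 m
r^2 = 0.75425^2 = 0.568893
I = 83.8 * 0.568893 = 47.673 kg*m^2

47.673 kg*m^2


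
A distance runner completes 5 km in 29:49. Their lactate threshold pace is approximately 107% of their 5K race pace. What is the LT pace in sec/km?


Convert to seconds: 29 min 49 s = 1789 s
Pace per km = 1789 / 5 = 357.8 s/km
LT pace = 357.8 * 1.07 = 382.85 s/km

382.85 s/km


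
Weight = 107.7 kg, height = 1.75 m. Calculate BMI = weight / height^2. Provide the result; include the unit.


height^2 = 1.75^2 = 3.0625
BMI = 107.7 / 3.0625 = 35.17 kg/m^2

35.17 kg/m^2


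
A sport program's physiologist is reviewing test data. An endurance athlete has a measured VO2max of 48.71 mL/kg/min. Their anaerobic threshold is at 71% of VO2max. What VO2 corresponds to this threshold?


Anaerobic threshold VO2 = VO2max * 71%
= 48.71 * 0.71
= 34.58 mL/kg/min

34.58 mL/kg/min


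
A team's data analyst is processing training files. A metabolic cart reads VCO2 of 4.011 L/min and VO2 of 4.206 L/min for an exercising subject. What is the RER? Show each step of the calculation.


RER = VCO2 / VO2 = 4.011 / 4.206 = 0.9536

0.9536


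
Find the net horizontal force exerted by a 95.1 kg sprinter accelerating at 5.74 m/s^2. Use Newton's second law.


Newton's second law: F = m * a
F = 95.1 * 5.74 = 545.87 N

545.87 N


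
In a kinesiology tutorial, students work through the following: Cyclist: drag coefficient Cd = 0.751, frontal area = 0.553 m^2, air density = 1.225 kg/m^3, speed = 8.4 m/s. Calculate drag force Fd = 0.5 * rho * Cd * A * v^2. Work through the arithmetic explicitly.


v^2 = 8.4^2 = 70.56
Fd = 0.5 * 1.225 * 0.751 * 0.553 * 70.56
= 17.949 N

17.949 N


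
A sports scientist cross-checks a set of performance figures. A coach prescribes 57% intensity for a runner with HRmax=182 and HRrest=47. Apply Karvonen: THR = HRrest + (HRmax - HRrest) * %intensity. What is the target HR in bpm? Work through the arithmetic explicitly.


Heart rate reserve = 182 - 47 = 135
Intensity fraction = 57 / 100 = 0.57
THR = 47 + 135 * 0.57 = 123.95 bpm

123.95 bpm


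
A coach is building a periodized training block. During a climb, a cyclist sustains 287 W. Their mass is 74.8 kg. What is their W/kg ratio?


Power-to-weight = 287 W / 74.8 kg
= 3.837 W/kg

3.837 W/kg


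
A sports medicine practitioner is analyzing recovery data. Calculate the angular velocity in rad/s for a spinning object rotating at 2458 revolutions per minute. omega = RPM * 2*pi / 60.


omega = RPM * 2*pi / 60
= 2458 * 6.28318531 / 60
= 257.401 rad/s

257.401 rad/s


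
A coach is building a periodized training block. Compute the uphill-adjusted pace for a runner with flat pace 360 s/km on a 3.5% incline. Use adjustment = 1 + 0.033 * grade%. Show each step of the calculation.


Adjustment factor = 1 + 0.033 * 3.5 = 1.1155
Grade-adjusted pace = 360 * 1.1155 = 401.58 s/km

401.58 s/km


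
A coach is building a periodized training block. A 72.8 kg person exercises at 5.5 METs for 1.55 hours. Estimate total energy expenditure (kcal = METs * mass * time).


Energy = METs * mass(kg) * time(h)
= 5.5 * 72.8 * 1.55
= 620.62 kcal

620.62 kcal


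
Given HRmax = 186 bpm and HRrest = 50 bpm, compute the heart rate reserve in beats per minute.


Heart rate reserve = maximum HR minus resting HR
HRR = 186 - 50 = 136 bpm

136 bpm


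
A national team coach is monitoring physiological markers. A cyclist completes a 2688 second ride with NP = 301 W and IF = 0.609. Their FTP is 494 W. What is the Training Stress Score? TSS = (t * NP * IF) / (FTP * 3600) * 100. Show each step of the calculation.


t * NP * IF = 2688 * 301 * 0.609 = 492734.592
FTP * 3600 = 1778400
TSS = (492734.592 / 1778400) * 100 = 27.71

27.71 TSS


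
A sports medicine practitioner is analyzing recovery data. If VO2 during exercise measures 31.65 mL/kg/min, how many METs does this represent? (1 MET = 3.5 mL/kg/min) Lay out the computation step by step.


METs = VO2 / 3.5 = 31.65 / 3.5 = 9.04

9.04 METs


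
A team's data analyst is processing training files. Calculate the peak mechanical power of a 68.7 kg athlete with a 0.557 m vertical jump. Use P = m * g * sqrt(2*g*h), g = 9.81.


First, sqrt(2gh) = sqrt(2 * 9.81 * 0.557)
= sqrt(10.92834) = 3.305804 m/s
Power = 68.7 * 9.81 * 3.305804 = 2227.94 W

2227.94 W


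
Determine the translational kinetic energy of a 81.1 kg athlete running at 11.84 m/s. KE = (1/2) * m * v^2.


KE = 0.5 * m * v^2
= 0.5 * 81.1 * 11.84^2
= 0.5 * 81.1 * 140.1856
= 5684.53 J

5684.53 J


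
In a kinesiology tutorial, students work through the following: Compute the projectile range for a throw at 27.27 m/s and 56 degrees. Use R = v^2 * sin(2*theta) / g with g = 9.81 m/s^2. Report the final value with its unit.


Two times the angle = 112 degrees
sin(112) = 0.927184
R = 743.6529 * 0.927184 / 9.81 = 70.286 m

70.286 m


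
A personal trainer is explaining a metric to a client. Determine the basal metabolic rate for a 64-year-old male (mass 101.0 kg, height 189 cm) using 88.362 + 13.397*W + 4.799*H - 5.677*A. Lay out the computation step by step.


BMR = 88.362 + 13.397*101.0 + 4.799*189 - 5.677*64
= 1985.14 kcal/day

1985.14 kcal/day


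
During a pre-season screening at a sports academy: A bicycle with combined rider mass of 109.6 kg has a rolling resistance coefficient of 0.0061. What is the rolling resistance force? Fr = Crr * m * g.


Fr = 0.0061 * 109.6 * 9.81
= 0.66856 * 9.81
= 6.559 N

6.559 N


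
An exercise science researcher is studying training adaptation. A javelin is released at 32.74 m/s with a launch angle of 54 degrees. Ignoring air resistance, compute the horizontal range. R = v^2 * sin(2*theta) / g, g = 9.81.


Launch speed squared = 1071.9076
sin(2 * 54 deg) = 0.951057
Range = 1071.9076 * 0.951057 / 9.81
= 103.919 m

103.919 m


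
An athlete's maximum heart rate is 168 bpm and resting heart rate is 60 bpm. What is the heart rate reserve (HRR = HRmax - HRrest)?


HRR = HRmax - HRrest
= 168 - 60
= 108 bpm

108 bpm


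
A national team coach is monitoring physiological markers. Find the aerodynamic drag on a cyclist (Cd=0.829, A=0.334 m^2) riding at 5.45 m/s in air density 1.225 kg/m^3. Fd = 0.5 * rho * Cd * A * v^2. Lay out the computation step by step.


Fd = 0.5 * 1.225 * 0.829 * 0.334 * 5.45^2
= 0.5 * 1.225 * 0.829 * 0.334 * 29.7025
= 5.037 N

5.037 N


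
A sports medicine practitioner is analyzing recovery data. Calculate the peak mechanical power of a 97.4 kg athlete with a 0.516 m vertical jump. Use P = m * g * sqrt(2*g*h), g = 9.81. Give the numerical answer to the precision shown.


First, sqrt(2gh) = sqrt(2 * 9.81 * 0.516)
= sqrt(10.12392) = 3.181811 m/s
Power = 97.4 * 9.81 * 3.181811 = 3040.2 W

3040.2 W


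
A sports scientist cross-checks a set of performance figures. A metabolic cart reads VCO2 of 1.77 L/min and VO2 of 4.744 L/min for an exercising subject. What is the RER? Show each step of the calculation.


RER = VCO2 / VO2 = 1.77 / 4.744 = 0.3731

0.3731


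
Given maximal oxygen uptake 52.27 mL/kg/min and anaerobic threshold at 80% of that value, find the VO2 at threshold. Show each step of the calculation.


Percentage as decimal = 0.8
VO2 at AT = 52.27 * 0.8 = 41.82 mL/kg/min

41.82 mL/kg/min


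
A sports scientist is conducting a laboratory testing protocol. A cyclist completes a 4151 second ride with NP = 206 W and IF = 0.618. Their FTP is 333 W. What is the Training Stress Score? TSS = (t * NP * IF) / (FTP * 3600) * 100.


t * NP * IF = 4151 * 206 * 0.618 = 528455.508
FTP * 3600 = 1198800
TSS = (528455.508 / 1198800) * 100 = 44.08

44.08 TSS


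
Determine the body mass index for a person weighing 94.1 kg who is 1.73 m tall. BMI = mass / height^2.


BMI = mass / height^2
= 94.1 / 1.73^2
= 94.1 / 2.9929
= 31.44 kg/m^2

31.44 kg/m^2


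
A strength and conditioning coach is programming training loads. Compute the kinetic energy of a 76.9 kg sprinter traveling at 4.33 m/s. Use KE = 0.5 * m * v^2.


Velocity squared = 18.7489
KE = 0.5 * 76.9 * 18.7489 = 720.9 J

720.9 J


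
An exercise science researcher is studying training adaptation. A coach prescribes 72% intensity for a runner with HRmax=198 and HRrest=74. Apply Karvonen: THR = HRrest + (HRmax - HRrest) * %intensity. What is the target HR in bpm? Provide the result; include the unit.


Heart rate reserve = 198 - 74 = 124
Intensity fraction = 72 / 100 = 0.72
THR = 74 + 124 * 0.72 = 163.28 bpm

163.28 bpm


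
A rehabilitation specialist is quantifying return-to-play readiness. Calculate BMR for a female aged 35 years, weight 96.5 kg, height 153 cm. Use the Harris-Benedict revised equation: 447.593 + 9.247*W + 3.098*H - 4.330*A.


Substituting values:
W term = 9.247 * 96.5 = 892.3355
H term = 3.098 * 153 = 473.994
A term = 4.330 * 35 = 151.55
BMR = 1662.37 kcal/day

1662.37 kcal/day


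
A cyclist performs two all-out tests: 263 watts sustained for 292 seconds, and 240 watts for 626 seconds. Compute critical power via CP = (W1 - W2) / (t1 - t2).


W1 = P1 * t1 = 263 * 292 = 76796 J
W2 = P2 * t2 = 240 * 626 = 150240 J
CP = (76796 - 150240) / (292 - 626)
= 219.89 W

219.89 W


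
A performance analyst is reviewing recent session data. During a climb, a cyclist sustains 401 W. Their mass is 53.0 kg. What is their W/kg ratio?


Power-to-weight = 401 W / 53.0 kg
= 7.566 W/kg

7.566 W/kg


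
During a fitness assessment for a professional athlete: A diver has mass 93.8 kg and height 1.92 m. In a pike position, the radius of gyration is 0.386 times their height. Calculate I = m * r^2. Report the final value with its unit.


r = 0.386 * 1.92 = 0.74112 m
I = m * r^2 = 93.8 * 0.549259 = 51.52 kg*m^2

51.52 kg*m^2


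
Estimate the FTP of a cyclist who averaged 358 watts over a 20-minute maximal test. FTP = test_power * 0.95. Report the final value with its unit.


FTP = 358 * 0.95 = 340.1 W

340.1 W


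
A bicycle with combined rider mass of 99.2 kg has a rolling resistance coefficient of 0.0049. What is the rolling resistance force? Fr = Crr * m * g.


Fr = 0.0049 * 99.2 * 9.81
= 0.48608 * 9.81
= 4.768 N

4.768 N


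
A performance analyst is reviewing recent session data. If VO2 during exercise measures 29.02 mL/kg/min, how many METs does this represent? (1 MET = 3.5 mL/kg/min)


METs = VO2 / 3.5 = 29.02 / 3.5 = 8.29

8.29 METs


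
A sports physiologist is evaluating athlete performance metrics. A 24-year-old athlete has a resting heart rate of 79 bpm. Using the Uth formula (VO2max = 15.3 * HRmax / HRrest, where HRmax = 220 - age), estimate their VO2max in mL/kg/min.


HRmax = 220 - 24 = 196 bpm
Ratio = HRmax / HRrest = 196 / 79 = 2.481
VO2max = 15.3 * 2.481 = 37.96 mL/kg/min

37.96 mL/kg/min


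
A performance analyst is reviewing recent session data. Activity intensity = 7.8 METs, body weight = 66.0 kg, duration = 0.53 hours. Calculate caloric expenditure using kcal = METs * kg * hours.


kcal = 7.8 * 66.0 * 0.53
= 514.8 * 0.53
= 272.84 kcal

272.84 kcal


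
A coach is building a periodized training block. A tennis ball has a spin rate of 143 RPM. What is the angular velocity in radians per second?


Convert RPM to rad/s: multiply by 2*pi and divide by 60
omega = 143 * 2 * pi / 60
= 14.975 rad/s

14.975 rad/s


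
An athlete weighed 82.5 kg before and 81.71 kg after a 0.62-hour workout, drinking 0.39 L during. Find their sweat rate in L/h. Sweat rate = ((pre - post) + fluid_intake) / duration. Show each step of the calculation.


Body mass change = 0.79 kg
Total sweat loss = 0.79 + 0.39 = 1.18 L
Rate = 1.18 / 0.62 = 1.903 L/h

1.903 L/h


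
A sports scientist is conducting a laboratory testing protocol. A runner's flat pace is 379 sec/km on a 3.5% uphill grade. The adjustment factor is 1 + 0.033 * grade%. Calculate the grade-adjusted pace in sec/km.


Factor = 1 + 0.033 * 3.5 = 1.1155
Adjusted pace = 379 * 1.1155
= 422.77 sec/km

422.77 s/km


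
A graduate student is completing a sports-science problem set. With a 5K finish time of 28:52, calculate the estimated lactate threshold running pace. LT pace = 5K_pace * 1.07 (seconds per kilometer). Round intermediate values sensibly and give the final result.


Race duration = 1732 s for 5 km
Average pace = 1732 / 5 = 346.4 s/km
LT pace = 346.4 * 1.07
= 370.65 s/km

370.65 s/km


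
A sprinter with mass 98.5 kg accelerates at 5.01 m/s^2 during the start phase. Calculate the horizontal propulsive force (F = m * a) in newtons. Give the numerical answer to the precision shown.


F = m * a
= 98.5 * 5.01
= 493.49 N

493.49 N


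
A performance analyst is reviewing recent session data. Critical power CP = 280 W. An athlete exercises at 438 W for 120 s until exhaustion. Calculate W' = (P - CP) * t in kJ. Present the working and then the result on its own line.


P - CP = 438 - 280 = 158 W
W' = 158 * 120 = 18960 J
= 18960 / 1000 = 18.96 kJ

18.96 kJ


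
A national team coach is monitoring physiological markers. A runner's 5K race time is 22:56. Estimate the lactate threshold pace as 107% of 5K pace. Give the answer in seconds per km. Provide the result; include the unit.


Total race time = 22*60 + 56 = 1376 seconds
5K pace = 1376 / 5 = 275.2 sec/km
LT pace = 275.2 * 1.07 = 294.46 sec/km

294.46 s/km


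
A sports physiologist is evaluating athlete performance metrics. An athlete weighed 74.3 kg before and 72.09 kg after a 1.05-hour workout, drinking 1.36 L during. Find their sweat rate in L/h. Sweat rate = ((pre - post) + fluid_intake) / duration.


Body mass change = 2.21 kg
Total sweat loss = 2.21 + 1.36 = 3.57 L
Rate = 3.57 / 1.05 = 3.4 L/h

3.4 L/h


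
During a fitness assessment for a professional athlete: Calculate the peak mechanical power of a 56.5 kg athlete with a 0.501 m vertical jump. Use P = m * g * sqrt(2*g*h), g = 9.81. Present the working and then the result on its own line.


First, sqrt(2gh) = sqrt(2 * 9.81 * 0.501)
= sqrt(9.82962) = 3.135222 m/s
Power = 56.5 * 9.81 * 3.135222 = 1737.74 W

1737.74 W


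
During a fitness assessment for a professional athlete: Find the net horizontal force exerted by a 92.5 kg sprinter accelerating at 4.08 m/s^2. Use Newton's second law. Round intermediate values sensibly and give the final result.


Newton's second law: F = m * a
F = 92.5 * 4.08 = 377.4 N

377.4 N


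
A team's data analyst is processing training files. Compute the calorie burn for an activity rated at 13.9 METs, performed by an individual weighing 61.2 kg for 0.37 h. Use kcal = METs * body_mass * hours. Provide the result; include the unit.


Product of METs and mass = 13.9 * 61.2 = 850.68
Total kcal = 850.68 * 0.37 = 314.75 kcal

314.75 kcal


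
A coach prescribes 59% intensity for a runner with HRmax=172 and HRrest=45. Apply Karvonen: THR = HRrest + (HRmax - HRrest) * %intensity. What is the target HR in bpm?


Heart rate reserve = 172 - 45 = 127
Intensity fraction = 59 / 100 = 0.59
THR = 45 + 127 * 0.59 = 119.93 bpm

119.93 bpm


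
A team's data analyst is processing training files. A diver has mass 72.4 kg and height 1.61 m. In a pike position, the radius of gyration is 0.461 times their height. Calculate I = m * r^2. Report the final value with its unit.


r = 0.461 * 1.61 = 0.74221 m
I = m * r^2 = 72.4 * 0.550876 = 39.883 kg*m^2

39.883 kg*m^2


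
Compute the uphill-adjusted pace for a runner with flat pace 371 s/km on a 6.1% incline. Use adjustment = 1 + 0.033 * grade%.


Adjustment factor = 1 + 0.033 * 6.1 = 1.2013
Grade-adjusted pace = 371 * 1.2013 = 445.68 s/km

445.68 s/km


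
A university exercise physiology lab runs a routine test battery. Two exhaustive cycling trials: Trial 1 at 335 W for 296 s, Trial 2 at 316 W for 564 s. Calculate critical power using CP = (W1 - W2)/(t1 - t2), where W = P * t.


W1 = 335 * 296 = 99160 J
W2 = 316 * 564 = 178224 J
CP = (99160 - 178224) / (296 - 564)
= -79064 / -268
= 295.01 W

295.01 W


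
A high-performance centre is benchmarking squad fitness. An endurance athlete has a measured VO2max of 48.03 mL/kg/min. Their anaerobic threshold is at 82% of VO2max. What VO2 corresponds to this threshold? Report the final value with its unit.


Anaerobic threshold VO2 = VO2max * 82%
= 48.03 * 0.82
= 39.38 mL/kg/min

39.38 mL/kg/min


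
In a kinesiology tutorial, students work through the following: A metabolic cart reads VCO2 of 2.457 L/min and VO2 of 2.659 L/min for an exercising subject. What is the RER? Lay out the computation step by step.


RER = VCO2 / VO2 = 2.457 / 2.659 = 0.924

0.924


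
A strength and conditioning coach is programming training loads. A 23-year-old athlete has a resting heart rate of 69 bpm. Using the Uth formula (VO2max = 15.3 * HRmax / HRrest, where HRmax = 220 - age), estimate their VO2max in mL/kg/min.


HRmax = 220 - 23 = 197 bpm
Ratio = HRmax / HRrest = 197 / 69 = 2.8551
VO2max = 15.3 * 2.8551 = 43.68 mL/kg/min

43.68 mL/kg/min


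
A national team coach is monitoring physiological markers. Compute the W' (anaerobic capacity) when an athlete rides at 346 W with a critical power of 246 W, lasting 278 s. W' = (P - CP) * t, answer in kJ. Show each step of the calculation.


Above-CP power = 100 W
Duration = 278 s
W' = 100 * 278 = 27800 J
Convert: 27800 / 1000 = 27.8 kJ

27.8 kJ


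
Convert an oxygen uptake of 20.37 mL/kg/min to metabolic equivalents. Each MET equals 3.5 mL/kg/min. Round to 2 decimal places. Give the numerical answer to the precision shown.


One MET = 3.5 mL/kg/min
Number of METs = 20.37 / 3.5
= 5.82 METs

5.82 METs


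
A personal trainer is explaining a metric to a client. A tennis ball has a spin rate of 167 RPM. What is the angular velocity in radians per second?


Convert RPM to rad/s: multiply by 2*pi and divide by 60
omega = 167 * 2 * pi / 60
= 17.488 rad/s

17.488 rad/s


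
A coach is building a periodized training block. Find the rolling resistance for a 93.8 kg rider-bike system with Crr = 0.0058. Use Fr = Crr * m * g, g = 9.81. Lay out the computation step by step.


m * g = 93.8 * 9.81 = 920.178 N
Fr = 0.0058 * 920.178 = 5.337 N

5.337 N


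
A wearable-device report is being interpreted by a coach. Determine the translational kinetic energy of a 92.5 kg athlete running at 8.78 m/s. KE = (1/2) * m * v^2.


KE = 0.5 * m * v^2
= 0.5 * 92.5 * 8.78^2
= 0.5 * 92.5 * 77.0884
= 3565.34 J

3565.34 J
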